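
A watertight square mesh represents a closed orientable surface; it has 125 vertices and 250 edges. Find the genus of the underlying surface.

1

Every face is a square and each edge borders two faces, so 4F = 2·250, giving F = 125.
χ = V − E + F = 125 − 250 + 125 = 0.
For a closed orientable surface χ = 2 − 2g, so g = (2 − (0))/2 = 1.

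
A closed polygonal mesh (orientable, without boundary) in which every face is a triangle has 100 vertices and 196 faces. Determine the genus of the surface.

Every face is a triangle, so 2E = 3·196 = 588, giving E = 294.
χ = V − E + F = 100 − 294 + 196 = 2.
For a closed orientable surface χ = 2 − 2g, so g = (2 − (2))/2 = 0.

0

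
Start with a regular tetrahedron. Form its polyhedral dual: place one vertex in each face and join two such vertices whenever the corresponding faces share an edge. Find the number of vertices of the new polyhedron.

The base solid has V = 4, E = 6, F = 4.
The dual swaps V and F and preserves E: V′ = F = 4, E′ = E = 6, F′ = V = 4.

4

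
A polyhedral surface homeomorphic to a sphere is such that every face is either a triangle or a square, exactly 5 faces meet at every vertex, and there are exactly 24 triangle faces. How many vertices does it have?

Let x be the number of squares; then F = 24 + x.
Edge–face incidences: 2E = 3·24 + 4·x = 72 + 4x.
Every vertex has degree 5, so 5V = 2E.
Euler: V − E + F = 2 ⇒ (2E)/5 − E + (24 + x) = 2.
Multiply by 10: 2·(2E) − 5·(2E) + 10·(24 + x) = 20, i.e. 240 + 10x − 3·(72 + 4x) = 20.
Collecting terms: −2x + 24 = 20, so −2x = −4, so x = 2.
Then 2E = 72 + 4·2 = 80, so E = 40, V = 2E/5 = 16, F = 24 + 2 = 26.

16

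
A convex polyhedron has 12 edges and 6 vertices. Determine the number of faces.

Here V − E + F = 2.
F = 2 − V + E = 2 − 6 + 12 = 8.

8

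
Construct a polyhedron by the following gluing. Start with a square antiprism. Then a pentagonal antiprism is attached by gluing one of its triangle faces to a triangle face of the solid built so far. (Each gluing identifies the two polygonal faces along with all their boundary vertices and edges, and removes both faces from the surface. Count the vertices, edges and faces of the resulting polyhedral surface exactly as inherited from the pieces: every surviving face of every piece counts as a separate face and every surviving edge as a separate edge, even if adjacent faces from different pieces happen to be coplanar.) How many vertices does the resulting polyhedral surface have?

A square antiprism: V=8, E=16, F=10.
Attach a pentagonal antiprism (V=10, E=20, F=12) along a 3-gon: merge 3 vertices and 3 edges, delete both glued faces → V=15, E=33, F=20.
Check: V − E + F = 15 − 33 + 20 = 2.

15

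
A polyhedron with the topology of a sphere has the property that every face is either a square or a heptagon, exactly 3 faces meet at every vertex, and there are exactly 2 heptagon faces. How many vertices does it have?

Let x be the number of squares; then F = 2 + x.
Edge–face incidences: 2E = 7·2 + 4·x = 14 + 4x.
Every vertex has degree 3, so 3V = 2E.
Euler: V − E + F = 2 ⇒ (2E)/3 − E + (2 + x) = 2.
Multiply by 6: 2·(2E) − 3·(2E) + 6·(2 + x) = 12, i.e. 12 + 6x − (14 + 4x) = 12.
Collecting terms: 2x − 2 = 12, so 2x = 14, so x = 7.
Then 2E = 14 + 4·7 = 42, so E = 21, V = 2E/3 = 14, F = 2 + 7 = 9.

14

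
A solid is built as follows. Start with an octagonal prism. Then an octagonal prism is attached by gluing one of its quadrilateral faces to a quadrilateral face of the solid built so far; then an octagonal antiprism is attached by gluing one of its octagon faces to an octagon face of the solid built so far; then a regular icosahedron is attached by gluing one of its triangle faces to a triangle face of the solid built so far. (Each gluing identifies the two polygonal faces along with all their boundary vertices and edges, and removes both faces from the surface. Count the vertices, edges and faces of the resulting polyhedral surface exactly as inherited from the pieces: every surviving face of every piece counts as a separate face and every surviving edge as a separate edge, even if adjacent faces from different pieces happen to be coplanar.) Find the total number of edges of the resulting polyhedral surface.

An octagonal prism: V=16, E=24, F=10.
Attach an octagonal prism (V=16, E=24, F=10) along a 4-gon: merge 4 vertices and 4 edges, delete both glued faces → V=28, E=44, F=18.
Attach an octagonal antiprism (V=16, E=32, F=18) along an 8-gon: merge 8 vertices and 8 edges, delete both glued faces → V=36, E=68, F=34.
Attach a regular icosahedron (V=12, E=30, F=20) along a 3-gon: merge 3 vertices and 3 edges, delete both glued faces → V=45, E=95, F=52.
Check: V − E + F = 45 − 95 + 52 = 2.

95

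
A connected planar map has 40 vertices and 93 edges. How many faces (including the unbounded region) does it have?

Euler's formula for a connected plane graph: V − E + F = 2, so F = 2 − 40 + 93 = 55.

55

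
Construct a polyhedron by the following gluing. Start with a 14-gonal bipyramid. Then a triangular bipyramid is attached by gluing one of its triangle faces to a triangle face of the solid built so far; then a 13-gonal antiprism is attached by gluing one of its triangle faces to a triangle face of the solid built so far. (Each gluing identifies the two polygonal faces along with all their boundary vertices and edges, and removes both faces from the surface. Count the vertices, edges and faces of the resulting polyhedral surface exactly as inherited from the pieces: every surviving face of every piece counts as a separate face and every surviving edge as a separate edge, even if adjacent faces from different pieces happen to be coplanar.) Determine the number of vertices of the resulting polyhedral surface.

A 14-gonal bipyramid: V=16, E=42, F=28.
Attach a triangular bipyramid (V=5, E=9, F=6) along a 3-gon: merge 3 vertices and 3 edges, delete both glued faces → V=18, E=48, F=32.
Attach a 13-gonal antiprism (V=26, E=52, F=28) along a 3-gon: merge 3 vertices and 3 edges, delete both glued faces → V=41, E=97, F=58.
Check: V − E + F = 41 − 97 + 58 = 2.

41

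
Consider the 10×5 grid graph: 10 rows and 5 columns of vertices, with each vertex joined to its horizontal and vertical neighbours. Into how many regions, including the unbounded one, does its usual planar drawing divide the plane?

37

The grid has V = 10·5 = 50 vertices and E = 10·4 + 5·9 = 85 edges.
F = 2 − V + E = 2 − 50 + 85 = 37.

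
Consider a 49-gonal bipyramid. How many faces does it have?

98

A bipyramid over an n-gon has 2n triangular faces and n + 2 vertices: V = 49 + 2 = 51, E = 3·49 = 147, F = 2·49 = 98.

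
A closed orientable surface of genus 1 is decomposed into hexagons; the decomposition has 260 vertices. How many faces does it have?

130

χ = 2 − 2·1 = 0, and every face is a hexagon so 6F = 2E.
V − E + F = 0 with E = 6F/2 gives 260 − (6/2 − 1)·F = 0, so F = 130 and E = 390.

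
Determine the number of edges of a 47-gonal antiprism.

188

An antiprism on an n-gon has two n-gon caps and 2n triangles: V = 2·47 = 94, E = 4·47 = 188, F = 2·47 + 2 = 96.
Check: V − E + F = 94 − 188 + 96 = 2.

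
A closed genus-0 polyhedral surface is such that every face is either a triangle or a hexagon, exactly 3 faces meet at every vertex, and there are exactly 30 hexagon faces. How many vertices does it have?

64

Let x be the number of triangles; then F = 30 + x.
Edge–face incidences: 2E = 6·30 + 3·x = 180 + 3x.
Every vertex has degree 3, so 3V = 2E.
Euler: V − E + F = 2 ⇒ (2E)/3 − E + (30 + x) = 2.
Multiply by 6: 2·(2E) − 3·(2E) + 6·(30 + x) = 12, i.e. 180 + 6x − (180 + 3x) = 12.
Collecting terms: 3x = 12, so x = 4.
Then 2E = 180 + 3·4 = 192, so E = 96, V = 2E/3 = 64, F = 30 + 4 = 34.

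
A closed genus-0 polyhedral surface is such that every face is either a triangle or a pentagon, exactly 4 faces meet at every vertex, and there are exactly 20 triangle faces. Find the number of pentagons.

12

Let x be the number of pentagons; then F = 20 + x.
Edge–face incidences: 2E = 3·20 + 5·x = 60 + 5x.
Every vertex has degree 4, so 4V = 2E.
Euler: V − E + F = 2 ⇒ (2E)/4 − E + (20 + x) = 2.
Multiply by 8: 2·(2E) − 4·(2E) + 8·(20 + x) = 16, i.e. 160 + 8x − 2·(60 + 5x) = 16.
Collecting terms: −2x + 40 = 16, so −2x = −24, so x = 12.
Then 2E = 60 + 5·12 = 120, so E = 60, V = 2E/4 = 30, F = 20 + 12 = 32.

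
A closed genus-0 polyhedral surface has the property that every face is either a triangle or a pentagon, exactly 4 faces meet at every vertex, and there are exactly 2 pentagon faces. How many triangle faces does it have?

Let x be the number of triangles; then F = 2 + x.
Edge–face incidences: 2E = 5·2 + 3·x = 10 + 3x.
Every vertex has degree 4, so 4V = 2E.
Euler: V − E + F = 2 ⇒ (2E)/4 − E + (2 + x) = 2.
Multiply by 8: 2·(2E) − 4·(2E) + 8·(2 + x) = 16, i.e. 16 + 8x − 2·(10 + 3x) = 16.
Collecting terms: 2x − 4 = 16, so 2x = 20, so x = 10.
Then 2E = 10 + 3·10 = 40, so E = 20, V = 2E/4 = 10, F = 2 + 10 = 12.

10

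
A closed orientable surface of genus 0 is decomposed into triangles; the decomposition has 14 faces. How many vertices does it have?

χ = 2 − 2·0 = 2, and every face is a triangle so 3F = 2E.
E = 3·14/2 = 21. Then V = 2 + E − F = 2 + 21 − 14 = 9.

9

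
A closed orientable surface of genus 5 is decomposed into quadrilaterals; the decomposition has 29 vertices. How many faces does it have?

37

χ = 2 − 2·5 = -8, and every face is a square so 4F = 2E.
V − E + F = -8 with E = 4F/2 gives 29 − (4/2 − 1)·F = -8, so F = 37 and E = 74.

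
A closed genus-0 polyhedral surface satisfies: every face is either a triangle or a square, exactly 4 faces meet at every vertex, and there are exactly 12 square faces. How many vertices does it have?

Let x be the number of triangles; then F = 12 + x.
Edge–face incidences: 2E = 4·12 + 3·x = 48 + 3x.
Every vertex has degree 4, so 4V = 2E.
Euler: V − E + F = 2 ⇒ (2E)/4 − E + (12 + x) = 2.
Multiply by 8: 2·(2E) − 4·(2E) + 8·(12 + x) = 16, i.e. 96 + 8x − 2·(48 + 3x) = 16.
Collecting terms: 2x = 16, so x = 8.
Then 2E = 48 + 3·8 = 72, so E = 36, V = 2E/4 = 18, F = 12 + 8 = 20.

18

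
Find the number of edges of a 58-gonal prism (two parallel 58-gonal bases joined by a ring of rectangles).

A prism on an n-gon has two n-gon bases and n rectangular sides: V = 2·58 = 116, E = 3·58 = 174, F = 58 + 2 = 60.

174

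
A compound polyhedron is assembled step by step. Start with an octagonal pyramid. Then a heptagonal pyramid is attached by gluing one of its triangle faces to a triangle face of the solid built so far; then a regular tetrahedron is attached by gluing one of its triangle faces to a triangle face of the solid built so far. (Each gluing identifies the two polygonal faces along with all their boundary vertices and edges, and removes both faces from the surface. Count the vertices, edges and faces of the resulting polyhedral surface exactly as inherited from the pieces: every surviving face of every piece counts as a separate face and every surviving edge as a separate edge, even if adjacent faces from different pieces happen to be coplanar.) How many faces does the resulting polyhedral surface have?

An octagonal pyramid: V=9, E=16, F=9.
Attach a heptagonal pyramid (V=8, E=14, F=8) along a 3-gon: merge 3 vertices and 3 edges, delete both glued faces → V=14, E=27, F=15.
Attach a regular tetrahedron (V=4, E=6, F=4) along a 3-gon: merge 3 vertices and 3 edges, delete both glued faces → V=15, E=30, F=17.
Check: V − E + F = 15 − 30 + 17 = 2.

17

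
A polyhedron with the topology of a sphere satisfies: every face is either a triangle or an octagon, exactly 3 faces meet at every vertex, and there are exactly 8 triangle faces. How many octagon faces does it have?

6

Let x be the number of octagons; then F = 8 + x.
Edge–face incidences: 2E = 3·8 + 8·x = 24 + 8x.
Every vertex has degree 3, so 3V = 2E.
Euler: V − E + F = 2 ⇒ (2E)/3 − E + (8 + x) = 2.
Multiply by 6: 2·(2E) − 3·(2E) + 6·(8 + x) = 12, i.e. 48 + 6x − (24 + 8x) = 12.
Collecting terms: −2x + 24 = 12, so −2x = −12, so x = 6.
Then 2E = 24 + 8·6 = 72, so E = 36, V = 2E/3 = 24, F = 8 + 6 = 14.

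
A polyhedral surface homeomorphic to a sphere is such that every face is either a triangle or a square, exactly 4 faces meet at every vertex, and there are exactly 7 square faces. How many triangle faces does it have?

8

Let x be the number of triangles; then F = 7 + x.
Edge–face incidences: 2E = 4·7 + 3·x = 28 + 3x.
Every vertex has degree 4, so 4V = 2E.
Euler: V − E + F = 2 ⇒ (2E)/4 − E + (7 + x) = 2.
Multiply by 8: 2·(2E) − 4·(2E) + 8·(7 + x) = 16, i.e. 56 + 8x − 2·(28 + 3x) = 16.
Collecting terms: 2x = 16, so x = 8.
Then 2E = 28 + 3·8 = 52, so E = 26, V = 2E/4 = 13, F = 7 + 8 = 15.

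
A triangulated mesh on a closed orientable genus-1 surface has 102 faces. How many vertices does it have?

χ = 2 − 2·1 = 0, and every face is a triangle so 3F = 2E.
E = 3·102/2 = 153. Then V = 0 + E − F = 0 + 153 − 102 = 51.

51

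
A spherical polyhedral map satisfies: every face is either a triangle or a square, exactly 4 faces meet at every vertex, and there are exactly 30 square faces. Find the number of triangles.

8

Let x be the number of triangles; then F = 30 + x.
Edge–face incidences: 2E = 4·30 + 3·x = 120 + 3x.
Every vertex has degree 4, so 4V = 2E.
Euler: V − E + F = 2 ⇒ (2E)/4 − E + (30 + x) = 2.
Multiply by 8: 2·(2E) − 4·(2E) + 8·(30 + x) = 16, i.e. 240 + 8x − 2·(120 + 3x) = 16.
Collecting terms: 2x = 16, so x = 8.
Then 2E = 120 + 3·8 = 144, so E = 72, V = 2E/4 = 36, F = 30 + 8 = 38.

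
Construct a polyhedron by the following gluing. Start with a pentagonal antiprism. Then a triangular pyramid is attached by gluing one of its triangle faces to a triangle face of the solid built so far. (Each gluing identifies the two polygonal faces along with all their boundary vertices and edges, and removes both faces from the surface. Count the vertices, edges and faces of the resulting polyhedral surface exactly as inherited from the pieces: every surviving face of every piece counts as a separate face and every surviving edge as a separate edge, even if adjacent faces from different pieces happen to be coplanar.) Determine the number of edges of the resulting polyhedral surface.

A pentagonal antiprism: V=10, E=20, F=12.
Attach a triangular pyramid (V=4, E=6, F=4) along a 3-gon: merge 3 vertices and 3 edges, delete both glued faces → V=11, E=23, F=14.
Check: V − E + F = 11 − 23 + 14 = 2.

23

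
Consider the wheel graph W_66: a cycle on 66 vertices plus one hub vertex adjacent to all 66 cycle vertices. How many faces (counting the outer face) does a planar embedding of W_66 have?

W_66 has V = 66 + 1 = 67 vertices and E = 2·66 = 132 edges.
By Euler's formula F = 2 − V + E = 2 − 67 + 132 = 67.

67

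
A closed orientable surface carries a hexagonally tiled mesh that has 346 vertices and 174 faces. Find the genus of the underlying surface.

Every face is a hexagon, so 2E = 6·174 = 1044, giving E = 522.
χ = V − E + F = 346 − 522 + 174 = -2.
For a closed orientable surface χ = 2 − 2g, so g = (2 − (-2))/2 = 2.

2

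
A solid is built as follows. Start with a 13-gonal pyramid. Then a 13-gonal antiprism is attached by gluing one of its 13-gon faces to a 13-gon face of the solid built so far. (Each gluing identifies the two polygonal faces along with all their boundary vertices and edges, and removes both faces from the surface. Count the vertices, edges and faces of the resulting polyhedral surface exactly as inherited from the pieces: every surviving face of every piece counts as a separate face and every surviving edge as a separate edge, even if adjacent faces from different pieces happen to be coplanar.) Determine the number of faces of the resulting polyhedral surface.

40

A 13-gonal pyramid: V=14, E=26, F=14.
Attach a 13-gonal antiprism (V=26, E=52, F=28) along a 13-gon: merge 13 vertices and 13 edges, delete both glued faces → V=27, E=65, F=40.
Check: V − E + F = 27 − 65 + 40 = 2.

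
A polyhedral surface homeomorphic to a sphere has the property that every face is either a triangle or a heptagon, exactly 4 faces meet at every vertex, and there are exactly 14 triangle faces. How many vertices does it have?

Let x be the number of heptagons; then F = 14 + x.
Edge–face incidences: 2E = 3·14 + 7·x = 42 + 7x.
Every vertex has degree 4, so 4V = 2E.
Euler: V − E + F = 2 ⇒ (2E)/4 − E + (14 + x) = 2.
Multiply by 8: 2·(2E) − 4·(2E) + 8·(14 + x) = 16, i.e. 112 + 8x − 2·(42 + 7x) = 16.
Collecting terms: −6x + 28 = 16, so −6x = −12, so x = 2.
Then 2E = 42 + 7·2 = 56, so E = 28, V = 2E/4 = 14, F = 14 + 2 = 16.

14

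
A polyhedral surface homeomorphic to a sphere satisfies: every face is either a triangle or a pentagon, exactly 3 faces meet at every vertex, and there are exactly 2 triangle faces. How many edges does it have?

Let x be the number of pentagons; then F = 2 + x.
Edge–face incidences: 2E = 3·2 + 5·x = 6 + 5x.
Every vertex has degree 3, so 3V = 2E.
Euler: V − E + F = 2 ⇒ (2E)/3 − E + (2 + x) = 2.
Multiply by 6: 2·(2E) − 3·(2E) + 6·(2 + x) = 12, i.e. 12 + 6x − (6 + 5x) = 12.
Collecting terms: x + 6 = 12, so x = 6.
Then 2E = 6 + 5·6 = 36, so E = 18, V = 2E/3 = 12, F = 2 + 6 = 8.

18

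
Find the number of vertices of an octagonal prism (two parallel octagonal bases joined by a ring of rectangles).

A prism on an n-gon has two n-gon bases and n rectangular sides: V = 2·8 = 16, E = 3·8 = 24, F = 8 + 2 = 10.

16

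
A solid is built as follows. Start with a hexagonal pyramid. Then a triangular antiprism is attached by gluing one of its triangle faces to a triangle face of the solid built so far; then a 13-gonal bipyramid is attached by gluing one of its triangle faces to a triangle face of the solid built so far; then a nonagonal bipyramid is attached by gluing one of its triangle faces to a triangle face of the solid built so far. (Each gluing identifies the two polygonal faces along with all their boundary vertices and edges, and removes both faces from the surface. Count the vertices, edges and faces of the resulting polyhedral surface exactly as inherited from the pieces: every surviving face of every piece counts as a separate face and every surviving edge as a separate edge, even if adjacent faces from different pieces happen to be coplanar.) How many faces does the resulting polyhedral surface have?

53

A hexagonal pyramid: V=7, E=12, F=7.
Attach a triangular antiprism (V=6, E=12, F=8) along a 3-gon: merge 3 vertices and 3 edges, delete both glued faces → V=10, E=21, F=13.
Attach a 13-gonal bipyramid (V=15, E=39, F=26) along a 3-gon: merge 3 vertices and 3 edges, delete both glued faces → V=22, E=57, F=37.
Attach a nonagonal bipyramid (V=11, E=27, F=18) along a 3-gon: merge 3 vertices and 3 edges, delete both glued faces → V=30, E=81, F=53.
Check: V − E + F = 30 − 81 + 53 = 2.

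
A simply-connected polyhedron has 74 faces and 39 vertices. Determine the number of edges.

Here V − E + F = 2.
E = V + F − (2) = 39 + 74 − (2) = 111.

111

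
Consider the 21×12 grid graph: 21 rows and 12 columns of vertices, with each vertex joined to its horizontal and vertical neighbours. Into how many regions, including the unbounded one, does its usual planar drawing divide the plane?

The grid has V = 21·12 = 252 vertices and E = 21·11 + 12·20 = 471 edges.
F = 2 − V + E = 2 − 252 + 471 = 221.

221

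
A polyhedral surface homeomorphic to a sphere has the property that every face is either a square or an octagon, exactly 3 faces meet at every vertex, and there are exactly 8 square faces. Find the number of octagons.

2

Let x be the number of octagons; then F = 8 + x.
Edge–face incidences: 2E = 4·8 + 8·x = 32 + 8x.
Every vertex has degree 3, so 3V = 2E.
Euler: V − E + F = 2 ⇒ (2E)/3 − E + (8 + x) = 2.
Multiply by 6: 2·(2E) − 3·(2E) + 6·(8 + x) = 12, i.e. 48 + 6x − (32 + 8x) = 12.
Collecting terms: −2x + 16 = 12, so −2x = −4, so x = 2.
Then 2E = 32 + 8·2 = 48, so E = 24, V = 2E/3 = 16, F = 8 + 2 = 10.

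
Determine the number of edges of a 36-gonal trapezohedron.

144

The n-trapezohedron (dual of the n-antiprism) has V = 2·36 + 2 = 74, E = 4·36 = 144, F = 2·36 = 72.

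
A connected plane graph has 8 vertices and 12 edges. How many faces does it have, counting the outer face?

6

Euler's formula for a connected plane graph: V − E + F = 2, so F = 2 − 8 + 12 = 6.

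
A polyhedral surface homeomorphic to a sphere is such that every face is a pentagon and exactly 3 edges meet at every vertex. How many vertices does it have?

Each face has 5 edges and each edge borders two faces, so 2E = 5F.
Each vertex has degree 3, so 3V = 2E and hence V = 5F/3.
Euler: V − E + F = 2 ⇒ (5F/3) − (5F/2) + F = 2.
Multiply by 6: (10 − 15 + 6)F = 12, i.e. 1F = 12.
So F = 12, E = 5·12/2 = 30, V = 5·12/3 = 20.

20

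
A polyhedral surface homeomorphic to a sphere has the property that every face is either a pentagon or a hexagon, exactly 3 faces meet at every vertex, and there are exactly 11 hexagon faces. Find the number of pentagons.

Let x be the number of pentagons; then F = 11 + x.
Edge–face incidences: 2E = 6·11 + 5·x = 66 + 5x.
Every vertex has degree 3, so 3V = 2E.
Euler: V − E + F = 2 ⇒ (2E)/3 − E + (11 + x) = 2.
Multiply by 6: 2·(2E) − 3·(2E) + 6·(11 + x) = 12, i.e. 66 + 6x − (66 + 5x) = 12.
Collecting terms: x = 12.
Then 2E = 66 + 5·12 = 126, so E = 63, V = 2E/3 = 42, F = 11 + 12 = 23.

12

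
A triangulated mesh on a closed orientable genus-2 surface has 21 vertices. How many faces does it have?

χ = 2 − 2·2 = -2, and every face is a triangle so 3F = 2E.
V − E + F = -2 with E = 3F/2 gives 21 − (3/2 − 1)·F = -2, so F = 46 and E = 69.

46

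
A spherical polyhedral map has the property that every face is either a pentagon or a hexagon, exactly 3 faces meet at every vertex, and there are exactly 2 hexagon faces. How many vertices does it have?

Let x be the number of pentagons; then F = 2 + x.
Edge–face incidences: 2E = 6·2 + 5·x = 12 + 5x.
Every vertex has degree 3, so 3V = 2E.
Euler: V − E + F = 2 ⇒ (2E)/3 − E + (2 + x) = 2.
Multiply by 6: 2·(2E) − 3·(2E) + 6·(2 + x) = 12, i.e. 12 + 6x − (12 + 5x) = 12.
Collecting terms: x = 12.
Then 2E = 12 + 5·12 = 72, so E = 36, V = 2E/3 = 24, F = 2 + 12 = 14.

24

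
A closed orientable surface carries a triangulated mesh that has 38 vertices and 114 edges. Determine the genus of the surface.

Every face is a triangle and each edge borders two faces, so 3F = 2·114, giving F = 76.
χ = V − E + F = 38 − 114 + 76 = 0.
For a closed orientable surface χ = 2 − 2g, so g = (2 − (0))/2 = 1.

1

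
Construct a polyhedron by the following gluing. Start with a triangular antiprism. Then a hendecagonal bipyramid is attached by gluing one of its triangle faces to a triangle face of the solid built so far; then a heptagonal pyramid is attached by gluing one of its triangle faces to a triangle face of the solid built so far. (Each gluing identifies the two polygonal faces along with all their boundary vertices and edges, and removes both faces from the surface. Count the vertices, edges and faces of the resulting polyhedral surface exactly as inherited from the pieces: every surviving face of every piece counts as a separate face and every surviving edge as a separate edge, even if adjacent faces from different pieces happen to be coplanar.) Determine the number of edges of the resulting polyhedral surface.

53

A triangular antiprism: V=6, E=12, F=8.
Attach a hendecagonal bipyramid (V=13, E=33, F=22) along a 3-gon: merge 3 vertices and 3 edges, delete both glued faces → V=16, E=42, F=28.
Attach a heptagonal pyramid (V=8, E=14, F=8) along a 3-gon: merge 3 vertices and 3 edges, delete both glued faces → V=21, E=53, F=34.
Check: V − E + F = 21 − 53 + 34 = 2.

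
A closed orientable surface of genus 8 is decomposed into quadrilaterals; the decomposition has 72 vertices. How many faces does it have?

χ = 2 − 2·8 = -14, and every face is a square so 4F = 2E.
V − E + F = -14 with E = 4F/2 gives 72 − (4/2 − 1)·F = -14, so F = 86 and E = 172.

86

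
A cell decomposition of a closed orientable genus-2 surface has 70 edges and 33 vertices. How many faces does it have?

35

For a closed orientable surface of genus 2, χ = 2 − 2·2 = -2.
F = -2 − V + E = -2 − 33 + 70 = 35.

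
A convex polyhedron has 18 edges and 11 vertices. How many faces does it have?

Here V − E + F = 2.
F = 2 − V + E = 2 − 11 + 18 = 9.

9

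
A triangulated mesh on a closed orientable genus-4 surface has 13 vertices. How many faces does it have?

38

χ = 2 − 2·4 = -6, and every face is a triangle so 3F = 2E.
V − E + F = -6 with E = 3F/2 gives 13 − (3/2 − 1)·F = -6, so F = 38 and E = 57.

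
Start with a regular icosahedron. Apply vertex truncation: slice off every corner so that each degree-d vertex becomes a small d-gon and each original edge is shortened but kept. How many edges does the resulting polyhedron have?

The base solid has V = 12, E = 30, F = 20.
Truncation replaces each original edge-end by a new vertex, so V′ = 2E = 60.
Each original edge survives, and each old vertex of degree d contributes d new edges; summing degrees gives Σd = 2E, so E′ = E + 2E = 3E = 90.
Each original face survives and each original vertex becomes one new face: F′ = F + V = 32.

90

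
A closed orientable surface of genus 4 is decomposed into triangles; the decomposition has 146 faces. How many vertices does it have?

67

χ = 2 − 2·4 = -6, and every face is a triangle so 3F = 2E.
E = 3·146/2 = 219. Then V = -6 + E − F = -6 + 219 − 146 = 67.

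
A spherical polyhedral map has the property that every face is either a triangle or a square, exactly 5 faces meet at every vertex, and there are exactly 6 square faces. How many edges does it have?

60

Let x be the number of triangles; then F = 6 + x.
Edge–face incidences: 2E = 4·6 + 3·x = 24 + 3x.
Every vertex has degree 5, so 5V = 2E.
Euler: V − E + F = 2 ⇒ (2E)/5 − E + (6 + x) = 2.
Multiply by 10: 2·(2E) − 5·(2E) + 10·(6 + x) = 20, i.e. 60 + 10x − 3·(24 + 3x) = 20.
Collecting terms: x − 12 = 20, so x = 32.
Then 2E = 24 + 3·32 = 120, so E = 60, V = 2E/5 = 24, F = 6 + 32 = 38.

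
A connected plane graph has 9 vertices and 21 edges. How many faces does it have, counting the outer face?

Euler's formula for a connected plane graph: V − E + F = 2, so F = 2 − 9 + 21 = 14.

14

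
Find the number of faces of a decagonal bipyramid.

A bipyramid over an n-gon has 2n triangular faces and n + 2 vertices: V = 10 + 2 = 12, E = 3·10 = 30, F = 2·10 = 20.

20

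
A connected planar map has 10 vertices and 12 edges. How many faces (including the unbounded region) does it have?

Euler's formula for a connected plane graph: V − E + F = 2, so F = 2 − 10 + 12 = 4.

4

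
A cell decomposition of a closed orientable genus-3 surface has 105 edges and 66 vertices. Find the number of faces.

35

For a closed orientable surface of genus 3, χ = 2 − 2·3 = -4.
F = -4 − V + E = -4 − 66 + 105 = 35.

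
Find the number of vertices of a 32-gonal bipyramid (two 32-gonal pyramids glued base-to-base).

A bipyramid over an n-gon has 2n triangular faces and n + 2 vertices: V = 32 + 2 = 34, E = 3·32 = 96, F = 2·32 = 64.
Check: V − E + F = 34 − 96 + 64 = 2.

34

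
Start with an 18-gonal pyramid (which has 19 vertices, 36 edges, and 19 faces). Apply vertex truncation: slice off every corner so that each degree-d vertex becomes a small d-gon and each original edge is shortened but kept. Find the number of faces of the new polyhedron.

38

Truncation replaces each original edge-end by a new vertex, so V′ = 2E = 72.
Each original edge survives, and each old vertex of degree d contributes d new edges; summing degrees gives Σd = 2E, so E′ = E + 2E = 3E = 108.
Each original face survives and each original vertex becomes one new face: F′ = F + V = 38.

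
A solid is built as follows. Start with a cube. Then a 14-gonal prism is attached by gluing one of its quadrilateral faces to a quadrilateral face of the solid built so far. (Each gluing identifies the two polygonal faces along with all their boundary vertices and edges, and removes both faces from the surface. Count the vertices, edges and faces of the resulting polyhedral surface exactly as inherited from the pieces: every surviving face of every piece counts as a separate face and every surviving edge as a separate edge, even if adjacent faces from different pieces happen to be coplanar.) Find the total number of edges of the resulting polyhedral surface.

50

A cube: V=8, E=12, F=6.
Attach a 14-gonal prism (V=28, E=42, F=16) along a 4-gon: merge 4 vertices and 4 edges, delete both glued faces → V=32, E=50, F=20.
Check: V − E + F = 32 − 50 + 20 = 2.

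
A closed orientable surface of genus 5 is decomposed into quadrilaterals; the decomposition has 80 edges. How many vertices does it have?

χ = 2 − 2·5 = -8, and every face is a square so 4F = 2E.
F = 2E/4 = 40. Then V = -8 + E − F = -8 + 80 − 40 = 32.

32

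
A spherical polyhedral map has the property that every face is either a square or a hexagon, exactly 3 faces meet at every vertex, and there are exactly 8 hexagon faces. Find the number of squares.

Let x be the number of squares; then F = 8 + x.
Edge–face incidences: 2E = 6·8 + 4·x = 48 + 4x.
Every vertex has degree 3, so 3V = 2E.
Euler: V − E + F = 2 ⇒ (2E)/3 − E + (8 + x) = 2.
Multiply by 6: 2·(2E) − 3·(2E) + 6·(8 + x) = 12, i.e. 48 + 6x − (48 + 4x) = 12.
Collecting terms: 2x = 12, so x = 6.
Then 2E = 48 + 4·6 = 72, so E = 36, V = 2E/3 = 24, F = 8 + 6 = 14.

6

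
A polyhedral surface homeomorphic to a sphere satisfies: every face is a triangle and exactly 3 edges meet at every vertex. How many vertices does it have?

Each face has 3 edges and each edge borders two faces, so 2E = 3F.
Each vertex has degree 3, so 3V = 2E and hence V = 3F/3.
Euler: V − E + F = 2 ⇒ (3F/3) − (3F/2) + F = 2.
Multiply by 6: (6 − 9 + 6)F = 12, i.e. 3F = 12.
So F = 4, E = 3·4/2 = 6, V = 3·4/3 = 4.

4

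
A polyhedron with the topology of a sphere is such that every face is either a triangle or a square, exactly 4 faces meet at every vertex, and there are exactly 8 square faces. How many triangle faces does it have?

Let x be the number of triangles; then F = 8 + x.
Edge–face incidences: 2E = 4·8 + 3·x = 32 + 3x.
Every vertex has degree 4, so 4V = 2E.
Euler: V − E + F = 2 ⇒ (2E)/4 − E + (8 + x) = 2.
Multiply by 8: 2·(2E) − 4·(2E) + 8·(8 + x) = 16, i.e. 64 + 8x − 2·(32 + 3x) = 16.
Collecting terms: 2x = 16, so x = 8.
Then 2E = 32 + 3·8 = 56, so E = 28, V = 2E/4 = 14, F = 8 + 8 = 16.

8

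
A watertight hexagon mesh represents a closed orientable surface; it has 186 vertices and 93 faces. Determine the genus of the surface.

Every face is a hexagon, so 2E = 6·93 = 558, giving E = 279.
χ = V − E + F = 186 − 279 + 93 = 0.
For a closed orientable surface χ = 2 − 2g, so g = (2 − (0))/2 = 1.

1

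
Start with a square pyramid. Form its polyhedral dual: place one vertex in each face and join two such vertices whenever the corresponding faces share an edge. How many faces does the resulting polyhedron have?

The base solid has V = 5, E = 8, F = 5.
The dual swaps V and F and preserves E: V′ = F = 5, E′ = E = 8, F′ = V = 5.

5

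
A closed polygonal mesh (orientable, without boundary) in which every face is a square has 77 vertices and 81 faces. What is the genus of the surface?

Every face is a square, so 2E = 4·81 = 324, giving E = 162.
χ = V − E + F = 77 − 162 + 81 = -4.
For a closed orientable surface χ = 2 − 2g, so g = (2 − (-4))/2 = 3.

3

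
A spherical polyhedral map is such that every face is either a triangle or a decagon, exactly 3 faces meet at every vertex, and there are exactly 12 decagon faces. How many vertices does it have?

Let x be the number of triangles; then F = 12 + x.
Edge–face incidences: 2E = 10·12 + 3·x = 120 + 3x.
Every vertex has degree 3, so 3V = 2E.
Euler: V − E + F = 2 ⇒ (2E)/3 − E + (12 + x) = 2.
Multiply by 6: 2·(2E) − 3·(2E) + 6·(12 + x) = 12, i.e. 72 + 6x − (120 + 3x) = 12.
Collecting terms: 3x − 48 = 12, so 3x = 60, so x = 20.
Then 2E = 120 + 3·20 = 180, so E = 90, V = 2E/3 = 60, F = 12 + 20 = 32.

60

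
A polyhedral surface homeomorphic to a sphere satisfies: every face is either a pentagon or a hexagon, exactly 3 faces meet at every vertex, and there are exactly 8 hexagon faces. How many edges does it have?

54

Let x be the number of pentagons; then F = 8 + x.
Edge–face incidences: 2E = 6·8 + 5·x = 48 + 5x.
Every vertex has degree 3, so 3V = 2E.
Euler: V − E + F = 2 ⇒ (2E)/3 − E + (8 + x) = 2.
Multiply by 6: 2·(2E) − 3·(2E) + 6·(8 + x) = 12, i.e. 48 + 6x − (48 + 5x) = 12.
Collecting terms: x = 12.
Then 2E = 48 + 5·12 = 108, so E = 54, V = 2E/3 = 36, F = 8 + 12 = 20.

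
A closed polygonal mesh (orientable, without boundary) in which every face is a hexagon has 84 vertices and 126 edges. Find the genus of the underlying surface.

1

Every face is a hexagon and each edge borders two faces, so 6F = 2·126, giving F = 42.
χ = V − E + F = 84 − 126 + 42 = 0.
For a closed orientable surface χ = 2 − 2g, so g = (2 − (0))/2 = 1.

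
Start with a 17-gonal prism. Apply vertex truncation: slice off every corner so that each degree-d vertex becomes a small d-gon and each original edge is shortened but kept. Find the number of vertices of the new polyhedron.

102

The base solid has V = 34, E = 51, F = 19.
Truncation replaces each original edge-end by a new vertex, so V′ = 2E = 102.
Each original edge survives, and each old vertex of degree d contributes d new edges; summing degrees gives Σd = 2E, so E′ = E + 2E = 3E = 153.
Each original face survives and each original vertex becomes one new face: F′ = F + V = 53.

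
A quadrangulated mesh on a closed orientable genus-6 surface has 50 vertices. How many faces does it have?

60

χ = 2 − 2·6 = -10, and every face is a square so 4F = 2E.
V − E + F = -10 with E = 4F/2 gives 50 − (4/2 − 1)·F = -10, so F = 60 and E = 120.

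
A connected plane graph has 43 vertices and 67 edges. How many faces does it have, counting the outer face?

Euler's formula for a connected plane graph: V − E + F = 2, so F = 2 − 43 + 67 = 26.

26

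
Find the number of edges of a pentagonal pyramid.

10

A pyramid on an n-gon base has one n-gon and n triangles: V = 5 + 1 = 6, E = 2·5 = 10, F = 5 + 1 = 6.
Check: V − E + F = 6 − 10 + 6 = 2.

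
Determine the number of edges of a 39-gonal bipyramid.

117

A bipyramid over an n-gon has 2n triangular faces and n + 2 vertices: V = 39 + 2 = 41, E = 3·39 = 117, F = 2·39 = 78.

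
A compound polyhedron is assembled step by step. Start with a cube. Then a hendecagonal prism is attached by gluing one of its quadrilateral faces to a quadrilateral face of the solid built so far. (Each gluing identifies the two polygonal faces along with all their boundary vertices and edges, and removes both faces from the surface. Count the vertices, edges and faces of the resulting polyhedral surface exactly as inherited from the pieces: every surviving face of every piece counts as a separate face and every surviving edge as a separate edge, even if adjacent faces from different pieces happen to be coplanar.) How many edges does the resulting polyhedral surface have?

A cube: V=8, E=12, F=6.
Attach a hendecagonal prism (V=22, E=33, F=13) along a 4-gon: merge 4 vertices and 4 edges, delete both glued faces → V=26, E=41, F=17.
Check: V − E + F = 26 − 41 + 17 = 2.

41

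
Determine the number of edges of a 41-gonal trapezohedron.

The n-trapezohedron (dual of the n-antiprism) has V = 2·41 + 2 = 84, E = 4·41 = 164, F = 2·41 = 82.

164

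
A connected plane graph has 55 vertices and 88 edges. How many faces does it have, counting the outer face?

Euler's formula for a connected plane graph: V − E + F = 2, so F = 2 − 55 + 88 = 35.

35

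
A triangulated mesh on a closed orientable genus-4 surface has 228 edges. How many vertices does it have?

χ = 2 − 2·4 = -6, and every face is a triangle so 3F = 2E.
F = 2E/3 = 152. Then V = -6 + E − F = -6 + 228 − 152 = 70.

70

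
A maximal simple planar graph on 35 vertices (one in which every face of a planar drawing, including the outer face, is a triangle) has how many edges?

In a plane triangulation 3F = 2E and V − E + F = 2, so E = 3V − 6 = 3·35 − 6 = 99.

99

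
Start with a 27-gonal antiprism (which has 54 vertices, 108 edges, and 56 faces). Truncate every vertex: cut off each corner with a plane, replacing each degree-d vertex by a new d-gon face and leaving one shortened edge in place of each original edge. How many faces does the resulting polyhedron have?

Truncation replaces each original edge-end by a new vertex, so V′ = 2E = 216.
Each original edge survives, and each old vertex of degree d contributes d new edges; summing degrees gives Σd = 2E, so E′ = E + 2E = 3E = 324.
Each original face survives and each original vertex becomes one new face: F′ = F + V = 110.

110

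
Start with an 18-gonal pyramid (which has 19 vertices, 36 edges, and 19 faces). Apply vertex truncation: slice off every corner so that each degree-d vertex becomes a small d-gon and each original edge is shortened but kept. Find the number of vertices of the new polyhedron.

72

Truncation replaces each original edge-end by a new vertex, so V′ = 2E = 72.
Each original edge survives, and each old vertex of degree d contributes d new edges; summing degrees gives Σd = 2E, so E′ = E + 2E = 3E = 108.
Each original face survives and each original vertex becomes one new face: F′ = F + V = 38.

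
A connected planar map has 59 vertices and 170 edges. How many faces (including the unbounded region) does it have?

113

Euler's formula for a connected plane graph: V − E + F = 2, so F = 2 − 59 + 170 = 113.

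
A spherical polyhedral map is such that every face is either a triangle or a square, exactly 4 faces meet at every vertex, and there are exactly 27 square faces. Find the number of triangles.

Let x be the number of triangles; then F = 27 + x.
Edge–face incidences: 2E = 4·27 + 3·x = 108 + 3x.
Every vertex has degree 4, so 4V = 2E.
Euler: V − E + F = 2 ⇒ (2E)/4 − E + (27 + x) = 2.
Multiply by 8: 2·(2E) − 4·(2E) + 8·(27 + x) = 16, i.e. 216 + 8x − 2·(108 + 3x) = 16.
Collecting terms: 2x = 16, so x = 8.
Then 2E = 108 + 3·8 = 132, so E = 66, V = 2E/4 = 33, F = 27 + 8 = 35.

8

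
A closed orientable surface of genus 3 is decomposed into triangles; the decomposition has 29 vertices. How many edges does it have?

χ = 2 − 2·3 = -4, and every face is a triangle so 3F = 2E.
V − E + F = -4 with E = 3F/2 gives 29 − (3/2 − 1)·F = -4, so F = 66 and E = 99.

99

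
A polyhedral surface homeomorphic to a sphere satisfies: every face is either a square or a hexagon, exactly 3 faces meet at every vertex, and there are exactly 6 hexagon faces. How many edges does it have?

Let x be the number of squares; then F = 6 + x.
Edge–face incidences: 2E = 6·6 + 4·x = 36 + 4x.
Every vertex has degree 3, so 3V = 2E.
Euler: V − E + F = 2 ⇒ (2E)/3 − E + (6 + x) = 2.
Multiply by 6: 2·(2E) − 3·(2E) + 6·(6 + x) = 12, i.e. 36 + 6x − (36 + 4x) = 12.
Collecting terms: 2x = 12, so x = 6.
Then 2E = 36 + 4·6 = 60, so E = 30, V = 2E/3 = 20, F = 6 + 6 = 12.

30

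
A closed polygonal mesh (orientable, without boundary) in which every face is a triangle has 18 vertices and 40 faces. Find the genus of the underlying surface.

2

Every face is a triangle, so 2E = 3·40 = 120, giving E = 60.
χ = V − E + F = 18 − 60 + 40 = -2.
For a closed orientable surface χ = 2 − 2g, so g = (2 − (-2))/2 = 2.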